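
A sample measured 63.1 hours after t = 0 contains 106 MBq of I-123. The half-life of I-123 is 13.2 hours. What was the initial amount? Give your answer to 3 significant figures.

2910 MBq

Number of half-lives elapsed: n = 63.1/13.2 ≈ 4.7803.
A₀ = A × 2^n = 106 × 2^4.7803 = 106 × 27.48 ≈ 2912.9 MBq.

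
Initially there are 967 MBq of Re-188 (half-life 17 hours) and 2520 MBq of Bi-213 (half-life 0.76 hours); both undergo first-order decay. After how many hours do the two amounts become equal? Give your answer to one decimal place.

1.1 hours

Set 967·(1/2)^(t/17) = 2520·(1/2)^(t/0.76).
Taking log₂: log₂(967/2520) = t·(1/17 − 1/0.76).
log₂(0.38373) = -1.3818; 1/17 − 1/0.76 = -1.257.
t = -1.3818 / -1.257 ≈ 1.0993 hours.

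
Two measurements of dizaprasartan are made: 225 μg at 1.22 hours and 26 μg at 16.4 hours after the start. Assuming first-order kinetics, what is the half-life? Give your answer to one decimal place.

4.9 hours

Over Δt = 16.4 − 1.22 = 15.18 hours, the level fell by a factor of 225/26 ≈ 8.6538.
n = log₂(8.6538) ≈ 3.1133 half-lives, so t½ = 15.18/3.1133 ≈ 4.8758 hours.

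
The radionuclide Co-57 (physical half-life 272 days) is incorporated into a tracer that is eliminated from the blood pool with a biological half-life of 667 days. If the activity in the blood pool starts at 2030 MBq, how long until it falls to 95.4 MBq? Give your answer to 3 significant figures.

1/t_eff = 1/t_phys + 1/t_biol = 1/272 + 1/667 = 0.0051757 per day.
t_eff = 272 × 667 / (272 + 667) ≈ 193.21 days.
n = log₂(2030/95.4) ≈ 4.4113; t = 4.4113 × 193.21 ≈ 852.32 days.

852 days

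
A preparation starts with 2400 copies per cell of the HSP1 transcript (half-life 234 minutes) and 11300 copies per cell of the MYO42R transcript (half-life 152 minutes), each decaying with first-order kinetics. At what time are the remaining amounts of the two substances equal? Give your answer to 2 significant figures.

970 minutes

Set 2400·(1/2)^(t/234) = 11300·(1/2)^(t/152).
Taking log₂: log₂(2400/11300) = t·(1/234 − 1/152).
log₂(0.21239) = -2.2352; 1/234 − 1/152 = -0.0023054.
t = -2.2352 / -0.0023054 ≈ 969.54 minutes.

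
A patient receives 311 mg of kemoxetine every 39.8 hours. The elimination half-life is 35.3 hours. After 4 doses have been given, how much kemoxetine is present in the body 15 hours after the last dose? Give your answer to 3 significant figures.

408 mg

The 4 doses were given 134.4, 94.6, 54.8, 15 hours ago.
Total = 311·(1/2)^(134.4/35.3) + 311·(1/2)^(94.6/35.3) + 311·(1/2)^(54.8/35.3) + 311·(1/2)^(15/35.3)
      = 22.214 + 48.533 + 106.03 + 231.66 ≈ 408.44 mg.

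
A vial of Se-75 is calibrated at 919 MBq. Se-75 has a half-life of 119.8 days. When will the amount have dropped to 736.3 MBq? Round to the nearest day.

Fraction remaining = 736.3/919 ≈ 0.8012.
n = log₂(919/736.3) = ln(1.2481)/ln 2 ≈ 0.31977 half-lives.
t = n × t½ = 0.31977 × 119.8 ≈ 38.309 days.

38 days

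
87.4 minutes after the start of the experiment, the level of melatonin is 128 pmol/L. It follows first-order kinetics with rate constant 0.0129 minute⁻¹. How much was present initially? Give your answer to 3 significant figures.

395 pmol/L

t½ = ln 2 / λ = 0.69315 / 0.0129 ≈ 53.732 minutes.
Number of half-lives elapsed: n = 87.4/53.732 ≈ 1.6266.
A₀ = A × 2^n = 128 × 2^1.6266 = 128 × 3.0878 ≈ 395.24 pmol/L.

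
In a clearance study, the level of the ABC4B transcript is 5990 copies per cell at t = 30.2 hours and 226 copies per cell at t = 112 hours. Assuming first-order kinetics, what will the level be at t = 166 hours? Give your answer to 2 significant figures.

26 copies per cell

Over Δt = 112 − 30.2 = 81.8 hours, the level fell by a factor of 5990/226 ≈ 26.504.
n = log₂(26.504) ≈ 4.7282 half-lives, so t½ = 81.8/4.7282 ≈ 17.301 hours.
From t = 112 to t = 166: 226 × (1/2)^((166−112)/17.301) ≈ 25.972 copies per cell.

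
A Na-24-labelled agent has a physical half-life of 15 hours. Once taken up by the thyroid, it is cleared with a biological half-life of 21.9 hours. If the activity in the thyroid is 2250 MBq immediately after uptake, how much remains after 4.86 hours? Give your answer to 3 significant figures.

1540 MBq

1/t_eff = 1/t_phys + 1/t_biol = 1/15 + 1/21.9 = 0.11233 per hour.
t_eff = 15 × 21.9 / (15 + 21.9) ≈ 8.9024 hours.
Remaining = 2250 × (1/2)^(4.86/8.9024) = 2250 × (1/2)^0.54592 ≈ 1541.1 MBq.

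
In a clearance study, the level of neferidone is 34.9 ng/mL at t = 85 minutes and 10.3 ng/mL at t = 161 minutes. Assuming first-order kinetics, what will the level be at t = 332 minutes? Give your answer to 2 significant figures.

Over Δt = 161 − 85 = 76 minutes, the level fell by a factor of 34.9/10.3 ≈ 3.3883.
n = log₂(3.3883) ≈ 1.7606 half-lives, so t½ = 76/1.7606 ≈ 43.168 minutes.
From t = 161 to t = 332: 10.3 × (1/2)^((332−161)/43.168) ≈ 0.66125 ng/mL.

0.66 ng/mL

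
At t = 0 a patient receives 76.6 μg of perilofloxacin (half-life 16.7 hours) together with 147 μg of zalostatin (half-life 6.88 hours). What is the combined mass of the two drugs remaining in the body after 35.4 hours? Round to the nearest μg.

perilofloxacin: 76.6 × (1/2)^(35.4/16.7) = 76.6 × (1/2)^2.1198 ≈ 17.625 μg.
zalostatin: 147 × (1/2)^(35.4/6.88) = 147 × (1/2)^5.1453 ≈ 4.1535 μg.
Total = 17.625 + 4.1535 ≈ 21.778 μg.

22 μg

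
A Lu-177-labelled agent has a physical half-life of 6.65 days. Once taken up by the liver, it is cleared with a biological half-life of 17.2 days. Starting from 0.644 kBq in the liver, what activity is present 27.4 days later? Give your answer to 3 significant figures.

0.0123 kBq

1/t_eff = 1/t_phys + 1/t_biol = 1/6.65 + 1/17.2 = 0.20852 per day.
t_eff = 6.65 × 17.2 / (6.65 + 17.2) ≈ 4.7958 days.
Remaining = 0.644 × (1/2)^(27.4/4.7958) = 0.644 × (1/2)^5.7133 ≈ 0.012275 kBq.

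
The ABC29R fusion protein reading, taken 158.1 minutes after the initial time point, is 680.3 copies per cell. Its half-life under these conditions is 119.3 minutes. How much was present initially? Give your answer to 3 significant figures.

Number of half-lives elapsed: n = 158.1/119.3 ≈ 1.3252.
A₀ = A × 2^n = 680.3 × 2^1.3252 = 680.3 × 2.5057 ≈ 1704.6 copies per cell.

1700 copies per cell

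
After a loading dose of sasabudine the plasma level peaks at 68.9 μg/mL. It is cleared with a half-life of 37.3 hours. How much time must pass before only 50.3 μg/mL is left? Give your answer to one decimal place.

Fraction remaining = 50.3/68.9 ≈ 0.73004.
n = log₂(68.9/50.3) = ln(1.3698)/ln 2 ≈ 0.45395 half-lives.
t = n × t½ = 0.45395 × 37.3 ≈ 16.932 hours.

16.9 hours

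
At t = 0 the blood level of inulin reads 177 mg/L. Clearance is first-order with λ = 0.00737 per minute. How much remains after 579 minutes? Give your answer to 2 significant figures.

t½ = ln 2 / λ = 0.69315 / 0.00737 ≈ 94.05 minutes.
Number of half-lives: n = 579/94.05 ≈ 6.1563.
Remaining = 177 × (1/2)^6.1563 = 177 × 0.014021 ≈ 2.4816 mg/L.

2.5 mg/L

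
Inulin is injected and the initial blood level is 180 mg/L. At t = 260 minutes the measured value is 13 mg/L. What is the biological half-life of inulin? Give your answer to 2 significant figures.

69 minutes

A/A₀ = 13/180 ≈ 0.072222.
n = log₂(13.846) ≈ 3.7914 half-lives elapsed in 260 minutes.
t½ = 260/3.7914 ≈ 68.576 minutes.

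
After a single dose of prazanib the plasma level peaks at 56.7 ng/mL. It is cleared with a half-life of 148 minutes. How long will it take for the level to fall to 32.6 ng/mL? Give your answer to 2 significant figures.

120 minutes

Fraction remaining = 32.6/56.7 ≈ 0.57496.
n = log₂(56.7/32.6) = ln(1.7393)/ln 2 ≈ 0.79848 half-lives.
t = n × t½ = 0.79848 × 148 ≈ 118.17 minutes.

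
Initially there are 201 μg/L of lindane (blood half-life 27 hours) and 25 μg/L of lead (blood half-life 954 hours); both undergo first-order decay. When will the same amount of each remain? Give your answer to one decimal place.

83.6 hours

Set 201·(1/2)^(t/27) = 25·(1/2)^(t/954).
Taking log₂: log₂(201/25) = t·(1/27 − 1/954).
log₂(8.04) = 3.0072; 1/27 − 1/954 = 0.035989.
t = 3.0072 / 0.035989 ≈ 83.559 hours.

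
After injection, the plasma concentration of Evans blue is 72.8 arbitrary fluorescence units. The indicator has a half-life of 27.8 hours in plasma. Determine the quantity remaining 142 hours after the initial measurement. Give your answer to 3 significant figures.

Number of half-lives: n = 142/27.8 ≈ 5.1079.
Remaining = 72.8 × (1/2)^5.1079 = 72.8 × 0.028998 ≈ 2.111 arbitrary fluorescence units.

2.11 arbitrary fluorescence units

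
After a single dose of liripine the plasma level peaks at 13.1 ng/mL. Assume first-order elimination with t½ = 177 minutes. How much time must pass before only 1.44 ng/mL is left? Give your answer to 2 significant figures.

Fraction remaining = 1.44/13.1 ≈ 0.10992.
n = log₂(13.1/1.44) = ln(9.0972)/ln 2 ≈ 3.1854 half-lives.
t = n × t½ = 3.1854 × 177 ≈ 563.82 minutes.

560 minutes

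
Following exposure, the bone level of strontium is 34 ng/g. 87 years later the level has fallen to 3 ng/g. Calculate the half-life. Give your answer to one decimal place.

24.8 years

A/A₀ = 3/34 ≈ 0.088235.
n = log₂(11.333) ≈ 3.5025 half-lives elapsed in 87 years.
t½ = 87/3.5025 ≈ 24.839 years.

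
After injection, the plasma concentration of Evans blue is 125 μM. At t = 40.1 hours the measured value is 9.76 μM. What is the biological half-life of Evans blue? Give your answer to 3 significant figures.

10.9 hours

A/A₀ = 9.76/125 ≈ 0.07808.
n = log₂(12.807) ≈ 3.6789 half-lives elapsed in 40.1 hours.
t½ = 40.1/3.6789 ≈ 10.9 hours.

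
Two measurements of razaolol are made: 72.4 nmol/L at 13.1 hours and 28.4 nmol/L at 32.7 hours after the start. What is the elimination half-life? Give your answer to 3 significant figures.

Over Δt = 32.7 − 13.1 = 19.6 hours, the level fell by a factor of 72.4/28.4 ≈ 2.5493.
n = log₂(2.5493) ≈ 1.3501 half-lives, so t½ = 19.6/1.3501 ≈ 14.517 hours.

14.5 hours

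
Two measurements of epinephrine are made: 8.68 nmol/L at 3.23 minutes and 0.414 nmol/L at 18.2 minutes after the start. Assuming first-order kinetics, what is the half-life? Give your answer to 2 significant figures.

3.4 minutes

Over Δt = 18.2 − 3.23 = 14.97 minutes, the level fell by a factor of 8.68/0.414 ≈ 20.966.
n = log₂(20.966) ≈ 4.39 half-lives, so t½ = 14.97/4.39 ≈ 3.41 minutes.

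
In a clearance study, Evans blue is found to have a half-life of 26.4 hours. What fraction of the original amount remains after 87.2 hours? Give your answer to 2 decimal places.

0.10

n = 87.2/26.4 ≈ 3.303 half-lives.
Fraction remaining = (1/2)^3.303 ≈ 0.10132.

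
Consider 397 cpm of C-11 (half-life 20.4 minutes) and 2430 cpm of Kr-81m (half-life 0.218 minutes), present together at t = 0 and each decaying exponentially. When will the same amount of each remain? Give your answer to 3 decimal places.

Set 397·(1/2)^(t/20.4) = 2430·(1/2)^(t/0.218).
Taking log₂: log₂(397/2430) = t·(1/20.4 − 1/0.218).
log₂(0.16337) = -2.6137; 1/20.4 − 1/0.218 = -4.5381.
t = -2.6137 / -4.5381 ≈ 0.57595 minutes.

0.576 minutes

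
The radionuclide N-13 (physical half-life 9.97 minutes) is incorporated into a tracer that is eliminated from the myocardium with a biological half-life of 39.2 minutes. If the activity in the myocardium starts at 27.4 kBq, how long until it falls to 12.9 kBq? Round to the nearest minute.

1/t_eff = 1/t_phys + 1/t_biol = 1/9.97 + 1/39.2 = 0.12581 per minute.
t_eff = 9.97 × 39.2 / (9.97 + 39.2) ≈ 7.9484 minutes.
n = log₂(27.4/12.9) ≈ 1.0868; t = 1.0868 × 7.9484 ≈ 8.6384 minutes.

9 minutes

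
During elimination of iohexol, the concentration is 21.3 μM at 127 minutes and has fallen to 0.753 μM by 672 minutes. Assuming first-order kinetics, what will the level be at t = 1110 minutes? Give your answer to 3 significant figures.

0.0513 μM

Over Δt = 672 − 127 = 545 minutes, the level fell by a factor of 21.3/0.753 ≈ 28.287.
n = log₂(28.287) ≈ 4.8221 half-lives, so t½ = 545/4.8221 ≈ 113.02 minutes.
From t = 672 to t = 1110: 0.753 × (1/2)^((1110−672)/113.02) ≈ 0.05131 μM.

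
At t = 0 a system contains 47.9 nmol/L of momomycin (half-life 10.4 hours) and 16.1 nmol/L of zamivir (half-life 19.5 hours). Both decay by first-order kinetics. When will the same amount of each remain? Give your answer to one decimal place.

Set 47.9·(1/2)^(t/10.4) = 16.1·(1/2)^(t/19.5).
Taking log₂: log₂(47.9/16.1) = t·(1/10.4 − 1/19.5).
log₂(2.9752) = 1.573; 1/10.4 − 1/19.5 = 0.044872.
t = 1.573 / 0.044872 ≈ 35.055 hours.

35.1 hours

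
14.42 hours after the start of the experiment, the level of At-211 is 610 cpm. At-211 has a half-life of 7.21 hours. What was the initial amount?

2440 cpm

Number of half-lives elapsed: n = 14.42/7.21 ≈ 2.
A₀ = A × 2^n = 610 × 2^2 = 610 × 4 ≈ 2440 cpm.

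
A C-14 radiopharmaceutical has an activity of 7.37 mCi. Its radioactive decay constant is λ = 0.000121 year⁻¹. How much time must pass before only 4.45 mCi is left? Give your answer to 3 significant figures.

t½ = ln 2 / λ = 0.69315 / 0.000121 ≈ 5728.5 years.
Fraction remaining = 4.45/7.37 ≈ 0.6038.
n = log₂(7.37/4.45) = ln(1.6562)/ln 2 ≈ 0.72786 half-lives.
t = n × t½ = 0.72786 × 5728.5 ≈ 4169.5 years.

4170 years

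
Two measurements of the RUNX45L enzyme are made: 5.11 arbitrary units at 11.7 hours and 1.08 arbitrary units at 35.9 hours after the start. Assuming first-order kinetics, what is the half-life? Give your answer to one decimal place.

Over Δt = 35.9 − 11.7 = 24.2 hours, the level fell by a factor of 5.11/1.08 ≈ 4.7315.
n = log₂(4.7315) ≈ 2.2423 half-lives, so t½ = 24.2/2.2423 ≈ 10.793 hours.

10.8 hours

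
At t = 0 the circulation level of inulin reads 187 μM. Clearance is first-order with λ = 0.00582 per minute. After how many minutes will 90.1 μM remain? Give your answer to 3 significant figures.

125 minutes

t½ = ln 2 / λ = 0.69315 / 0.00582 ≈ 119.1 minutes.
Fraction remaining = 90.1/187 ≈ 0.48182.
n = log₂(187/90.1) = ln(2.0755)/ln 2 ≈ 1.0534 half-lives.
t = n × t½ = 1.0534 × 119.1 ≈ 125.46 minutes.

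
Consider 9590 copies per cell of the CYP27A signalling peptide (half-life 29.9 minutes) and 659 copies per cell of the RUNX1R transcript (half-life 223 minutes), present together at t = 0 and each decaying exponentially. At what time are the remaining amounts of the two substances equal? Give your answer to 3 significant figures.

Set 9590·(1/2)^(t/29.9) = 659·(1/2)^(t/223).
Taking log₂: log₂(9590/659) = t·(1/29.9 − 1/223).
log₂(14.552) = 3.8632; 1/29.9 − 1/223 = 0.028961.
t = 3.8632 / 0.028961 ≈ 133.39 minutes.

133 minutes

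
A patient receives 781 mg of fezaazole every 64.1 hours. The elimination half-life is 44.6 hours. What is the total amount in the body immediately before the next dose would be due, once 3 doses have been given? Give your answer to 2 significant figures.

The 3 doses were given 192.3, 128.2, 64.1 hours ago.
Total = 781·(1/2)^(192.3/44.6) + 781·(1/2)^(128.2/44.6) + 781·(1/2)^(64.1/44.6)
      = 39.329 + 106.5 + 288.41 ≈ 434.24 mg.

430 mg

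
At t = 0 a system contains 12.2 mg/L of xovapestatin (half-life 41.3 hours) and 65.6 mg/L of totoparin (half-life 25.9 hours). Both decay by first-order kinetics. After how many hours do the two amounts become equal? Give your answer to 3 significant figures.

Set 12.2·(1/2)^(t/41.3) = 65.6·(1/2)^(t/25.9).
Taking log₂: log₂(12.2/65.6) = t·(1/41.3 − 1/25.9).
log₂(0.18598) = -2.4268; 1/41.3 − 1/25.9 = -0.014397.
t = -2.4268 / -0.014397 ≈ 168.56 hours.

169 hours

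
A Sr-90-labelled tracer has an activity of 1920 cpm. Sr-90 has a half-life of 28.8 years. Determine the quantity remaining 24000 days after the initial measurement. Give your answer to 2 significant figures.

390 cpm

Convert the elapsed time: 24000 days = 65.7534 years.
Number of half-lives: n = 65.7534/28.8 ≈ 2.2831.
Remaining = 1920 × (1/2)^2.2831 = 1920 × 0.20546 ≈ 394.47 cpm.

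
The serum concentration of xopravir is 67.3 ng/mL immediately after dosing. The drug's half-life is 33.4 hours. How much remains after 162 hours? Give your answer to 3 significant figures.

2.33 ng/mL

Number of half-lives: n = 162/33.4 ≈ 4.8503.
Remaining = 67.3 × (1/2)^4.8503 = 67.3 × 0.034667 ≈ 2.3331 ng/mL.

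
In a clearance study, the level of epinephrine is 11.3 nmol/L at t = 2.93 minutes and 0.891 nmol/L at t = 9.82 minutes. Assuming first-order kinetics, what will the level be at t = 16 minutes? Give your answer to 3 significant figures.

0.0913 nmol/L

Over Δt = 9.82 − 2.93 = 6.89 minutes, the level fell by a factor of 11.3/0.891 ≈ 12.682.
n = log₂(12.682) ≈ 3.6648 half-lives, so t½ = 6.89/3.6648 ≈ 1.8801 minutes.
From t = 9.82 to t = 16: 0.891 × (1/2)^((16−9.82)/1.8801) ≈ 0.091277 nmol/L.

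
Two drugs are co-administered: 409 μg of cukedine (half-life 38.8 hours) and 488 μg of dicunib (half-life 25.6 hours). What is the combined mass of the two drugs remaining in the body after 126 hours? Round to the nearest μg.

59 μg

cukedine: 409 × (1/2)^(126/38.8) = 409 × (1/2)^3.2474 ≈ 43.068 μg.
dicunib: 488 × (1/2)^(126/25.6) = 488 × (1/2)^4.9219 ≈ 16.099 μg.
Total = 43.068 + 16.099 ≈ 59.166 μg.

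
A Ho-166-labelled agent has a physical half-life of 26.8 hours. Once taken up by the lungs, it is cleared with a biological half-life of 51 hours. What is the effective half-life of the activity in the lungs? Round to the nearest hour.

18 hours

1/t_eff = 1/t_phys + 1/t_biol = 1/26.8 + 1/51 = 0.056921 per hour.
t_eff = 26.8 × 51 / (26.8 + 51) ≈ 17.568 hours.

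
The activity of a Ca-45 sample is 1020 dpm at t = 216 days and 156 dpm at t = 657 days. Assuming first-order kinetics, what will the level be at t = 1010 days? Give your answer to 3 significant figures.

34.7 dpm

Over Δt = 657 − 216 = 441 days, the level fell by a factor of 1020/156 ≈ 6.5385.
n = log₂(6.5385) ≈ 2.709 half-lives, so t½ = 441/2.709 ≈ 162.79 days.
From t = 657 to t = 1010: 156 × (1/2)^((1010−657)/162.79) ≈ 34.704 dpm.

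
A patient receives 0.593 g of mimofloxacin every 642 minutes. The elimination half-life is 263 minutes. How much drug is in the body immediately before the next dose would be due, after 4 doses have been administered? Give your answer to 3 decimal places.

0.134 g

The 4 doses were given 2568, 1926, 1284, 642 minutes ago.
Total = 0.593·(1/2)^(2568/263) + 0.593·(1/2)^(1926/263) + 0.593·(1/2)^(1284/263) + 0.593·(1/2)^(642/263)
      = 0.0006819 + 0.003703 + 0.020109 + 0.1092 ≈ 0.13369 g.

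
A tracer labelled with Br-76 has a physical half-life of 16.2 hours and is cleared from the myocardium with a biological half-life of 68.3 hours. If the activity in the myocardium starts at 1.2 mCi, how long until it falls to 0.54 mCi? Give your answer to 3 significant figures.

1/t_eff = 1/t_phys + 1/t_biol = 1/16.2 + 1/68.3 = 0.07637 per hour.
t_eff = 16.2 × 68.3 / (16.2 + 68.3) ≈ 13.094 hours.
n = log₂(1.2/0.54) ≈ 1.152; t = 1.152 × 13.094 ≈ 15.085 hours.

15.1 hours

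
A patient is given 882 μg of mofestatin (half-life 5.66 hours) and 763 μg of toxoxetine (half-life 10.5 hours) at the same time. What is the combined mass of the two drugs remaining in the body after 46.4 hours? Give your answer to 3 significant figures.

38.7 μg

mofestatin: 882 × (1/2)^(46.4/5.66) = 882 × (1/2)^8.1979 ≈ 3.0037 μg.
toxoxetine: 763 × (1/2)^(46.4/10.5) = 763 × (1/2)^4.419 ≈ 35.666 μg.
Total = 3.0037 + 35.666 ≈ 38.67 μg.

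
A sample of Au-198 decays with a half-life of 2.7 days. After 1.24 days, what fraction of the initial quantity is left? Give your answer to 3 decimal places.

n = 1.24/2.7 ≈ 0.45926 half-lives.
Fraction remaining = (1/2)^0.45926 ≈ 0.72736.

0.727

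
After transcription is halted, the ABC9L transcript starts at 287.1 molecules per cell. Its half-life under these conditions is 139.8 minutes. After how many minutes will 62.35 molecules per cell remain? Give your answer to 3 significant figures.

Fraction remaining = 62.35/287.1 ≈ 0.21717.
n = log₂(287.1/62.35) = ln(4.6047)/ln 2 ≈ 2.2031 half-lives.
t = n × t½ = 2.2031 × 139.8 ≈ 307.99 minutes.

308 minutes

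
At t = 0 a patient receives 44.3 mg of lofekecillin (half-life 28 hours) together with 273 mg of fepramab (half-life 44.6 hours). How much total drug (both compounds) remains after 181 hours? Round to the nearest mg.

17 mg

lofekecillin: 44.3 × (1/2)^(181/28) = 44.3 × (1/2)^6.4643 ≈ 0.50172 mg.
fepramab: 273 × (1/2)^(181/44.6) = 273 × (1/2)^4.0583 ≈ 16.387 mg.
Total = 0.50172 + 16.387 ≈ 16.889 mg.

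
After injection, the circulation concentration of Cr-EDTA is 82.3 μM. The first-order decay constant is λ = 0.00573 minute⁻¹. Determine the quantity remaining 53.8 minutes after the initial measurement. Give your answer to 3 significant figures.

60.5 μM

t½ = ln 2 / λ = 0.69315 / 0.00573 ≈ 120.97 minutes.
Number of half-lives: n = 53.8/120.97 ≈ 0.44475.
Remaining = 82.3 × (1/2)^0.44475 = 82.3 × 0.73471 ≈ 60.467 μM.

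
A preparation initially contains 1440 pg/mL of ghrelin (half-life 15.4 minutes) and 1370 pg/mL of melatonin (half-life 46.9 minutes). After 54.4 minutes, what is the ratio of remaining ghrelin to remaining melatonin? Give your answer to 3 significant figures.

ghrelin: 1440 × (1/2)^(54.4/15.4) = 1440 × (1/2)^3.5325 ≈ 124.45 pg/mL.
melatonin: 1370 × (1/2)^(54.4/46.9) = 1370 × (1/2)^1.1599 ≈ 613.13 pg/mL.
Ratio ≈ 124.45 / 613.13 ≈ 0.20297.

0.203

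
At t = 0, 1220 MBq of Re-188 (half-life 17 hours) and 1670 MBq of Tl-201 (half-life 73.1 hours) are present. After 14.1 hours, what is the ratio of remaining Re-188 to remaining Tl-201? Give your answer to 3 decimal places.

0.470

Re-188: 1220 × (1/2)^(14.1/17) = 1220 × (1/2)^0.82941 ≈ 686.57 MBq.
Tl-201: 1670 × (1/2)^(14.1/73.1) = 1670 × (1/2)^0.19289 ≈ 1461 MBq.
Ratio ≈ 686.57 / 1461 ≈ 0.46993.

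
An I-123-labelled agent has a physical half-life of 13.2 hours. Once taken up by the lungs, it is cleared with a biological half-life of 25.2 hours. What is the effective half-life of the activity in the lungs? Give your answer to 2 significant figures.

1/t_eff = 1/t_phys + 1/t_biol = 1/13.2 + 1/25.2 = 0.11544 per hour.
t_eff = 13.2 × 25.2 / (13.2 + 25.2) ≈ 8.6625 hours.

8.7 hours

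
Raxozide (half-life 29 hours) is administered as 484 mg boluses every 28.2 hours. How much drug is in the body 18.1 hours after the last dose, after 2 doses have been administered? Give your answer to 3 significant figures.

474 mg

The 2 doses were given 46.3, 18.1 hours ago.
Total = 484·(1/2)^(46.3/29) + 484·(1/2)^(18.1/29)
      = 160.04 + 314.02 ≈ 474.07 mg.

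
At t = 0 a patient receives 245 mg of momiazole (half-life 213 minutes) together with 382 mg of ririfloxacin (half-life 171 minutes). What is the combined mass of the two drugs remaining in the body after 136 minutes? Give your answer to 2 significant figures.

380 mg

momiazole: 245 × (1/2)^(136/213) = 245 × (1/2)^0.6385 ≈ 157.38 mg.
ririfloxacin: 382 × (1/2)^(136/171) = 382 × (1/2)^0.79532 ≈ 220.11 mg.
Total = 157.38 + 220.11 ≈ 377.5 mg.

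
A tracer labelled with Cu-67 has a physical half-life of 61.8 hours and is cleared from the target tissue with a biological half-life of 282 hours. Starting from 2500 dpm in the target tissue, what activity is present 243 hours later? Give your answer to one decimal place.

90.1 dpm

1/t_eff = 1/t_phys + 1/t_biol = 1/61.8 + 1/282 = 0.019727 per hour.
t_eff = 61.8 × 282 / (61.8 + 282) ≈ 50.691 hours.
Remaining = 2500 × (1/2)^(243/50.691) = 2500 × (1/2)^4.7937 ≈ 90.132 dpm.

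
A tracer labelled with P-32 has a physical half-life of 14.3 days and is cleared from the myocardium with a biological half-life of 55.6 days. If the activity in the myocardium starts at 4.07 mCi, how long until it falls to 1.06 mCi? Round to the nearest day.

22 days

1/t_eff = 1/t_phys + 1/t_biol = 1/14.3 + 1/55.6 = 0.087916 per day.
t_eff = 14.3 × 55.6 / (14.3 + 55.6) ≈ 11.375 days.
n = log₂(4.07/1.06) ≈ 1.941; t = 1.941 × 11.375 ≈ 22.078 days.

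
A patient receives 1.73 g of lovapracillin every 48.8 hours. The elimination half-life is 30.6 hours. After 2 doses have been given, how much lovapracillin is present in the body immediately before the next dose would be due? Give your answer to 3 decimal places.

The 2 doses were given 97.6, 48.8 hours ago.
Total = 1.73·(1/2)^(97.6/30.6) + 1.73·(1/2)^(48.8/30.6)
      = 0.18963 + 0.57276 ≈ 0.76239 g.

0.762 g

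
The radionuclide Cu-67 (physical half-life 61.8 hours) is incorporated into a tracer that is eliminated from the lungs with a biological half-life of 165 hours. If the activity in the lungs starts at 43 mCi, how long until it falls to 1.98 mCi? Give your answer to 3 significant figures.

1/t_eff = 1/t_phys + 1/t_biol = 1/61.8 + 1/165 = 0.022242 per hour.
t_eff = 61.8 × 165 / (61.8 + 165) ≈ 44.96 hours.
n = log₂(43/1.98) ≈ 4.4408; t = 4.4408 × 44.96 ≈ 199.66 hours.

200 hours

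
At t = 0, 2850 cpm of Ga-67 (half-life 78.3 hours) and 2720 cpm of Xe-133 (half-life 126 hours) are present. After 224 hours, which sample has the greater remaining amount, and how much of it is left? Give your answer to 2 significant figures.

Ga-67: 2850 × (1/2)^2.8608 ≈ 392.34 cpm.
Xe-133: 2720 × (1/2)^1.7778 ≈ 793.24 cpm.
Xe-133 has more remaining, at ≈ 793.24 cpm.

Xe-133, 790 cpm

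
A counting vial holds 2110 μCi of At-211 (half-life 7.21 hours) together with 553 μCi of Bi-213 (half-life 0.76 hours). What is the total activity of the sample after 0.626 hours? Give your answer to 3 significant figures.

At-211: 2110 × (1/2)^(0.626/7.21) = 2110 × (1/2)^0.086824 ≈ 1986.8 μCi.
Bi-213: 553 × (1/2)^(0.626/0.76) = 553 × (1/2)^0.82368 ≈ 312.44 μCi.
Total = 1986.8 + 312.44 ≈ 2299.2 μCi.

2300 μCi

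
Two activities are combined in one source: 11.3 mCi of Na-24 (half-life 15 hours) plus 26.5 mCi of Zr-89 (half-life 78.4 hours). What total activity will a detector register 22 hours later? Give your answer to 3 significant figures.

Na-24: 11.3 × (1/2)^(22/15) = 11.3 × (1/2)^1.4667 ≈ 4.0885 mCi.
Zr-89: 26.5 × (1/2)^(22/78.4) = 26.5 × (1/2)^0.28061 ≈ 21.816 mCi.
Total = 4.0885 + 21.816 ≈ 25.904 mCi.

25.9 mCi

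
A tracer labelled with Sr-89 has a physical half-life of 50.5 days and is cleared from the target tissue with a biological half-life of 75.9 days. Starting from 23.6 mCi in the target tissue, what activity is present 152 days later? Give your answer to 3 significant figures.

1/t_eff = 1/t_phys + 1/t_biol = 1/50.5 + 1/75.9 = 0.032977 per day.
t_eff = 50.5 × 75.9 / (50.5 + 75.9) ≈ 30.324 days.
Remaining = 23.6 × (1/2)^(152/30.324) = 23.6 × (1/2)^5.0125 ≈ 0.73112 mCi.

0.731 mCi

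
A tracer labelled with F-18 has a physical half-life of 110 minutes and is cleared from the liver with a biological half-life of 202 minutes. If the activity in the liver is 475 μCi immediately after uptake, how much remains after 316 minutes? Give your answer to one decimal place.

21.9 μCi

1/t_eff = 1/t_phys + 1/t_biol = 1/110 + 1/202 = 0.014041 per minute.
t_eff = 110 × 202 / (110 + 202) ≈ 71.218 minutes.
Remaining = 475 × (1/2)^(316/71.218) = 475 × (1/2)^4.4371 ≈ 21.928 μCi.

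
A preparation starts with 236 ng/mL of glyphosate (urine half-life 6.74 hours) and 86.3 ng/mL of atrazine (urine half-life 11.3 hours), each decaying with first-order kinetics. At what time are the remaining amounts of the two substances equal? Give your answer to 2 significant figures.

24 hours

Set 236·(1/2)^(t/6.74) = 86.3·(1/2)^(t/11.3).
Taking log₂: log₂(236/86.3) = t·(1/6.74 − 1/11.3).
log₂(2.7346) = 1.4514; 1/6.74 − 1/11.3 = 0.059872.
t = 1.4514 / 0.059872 ≈ 24.241 hours.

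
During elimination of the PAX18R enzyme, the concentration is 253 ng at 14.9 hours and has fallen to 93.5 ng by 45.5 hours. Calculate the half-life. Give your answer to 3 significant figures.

Over Δt = 45.5 − 14.9 = 30.6 hours, the level fell by a factor of 253/93.5 ≈ 2.7059.
n = log₂(2.7059) ≈ 1.4361 half-lives, so t½ = 30.6/1.4361 ≈ 21.308 hours.

21.3 hours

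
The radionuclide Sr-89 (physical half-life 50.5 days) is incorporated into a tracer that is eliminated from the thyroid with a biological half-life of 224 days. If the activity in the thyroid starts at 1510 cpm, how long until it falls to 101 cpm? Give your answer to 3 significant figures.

161 days

1/t_eff = 1/t_phys + 1/t_biol = 1/50.5 + 1/224 = 0.024266 per day.
t_eff = 50.5 × 224 / (50.5 + 224) ≈ 41.209 days.
n = log₂(1510/101) ≈ 3.9021; t = 3.9021 × 41.209 ≈ 160.8 days.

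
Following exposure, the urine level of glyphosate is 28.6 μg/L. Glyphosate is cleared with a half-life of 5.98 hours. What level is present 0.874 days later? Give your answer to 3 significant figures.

2.51 μg/L

Convert the elapsed time: 0.874 days = 20.976 hours.
Number of half-lives: n = 20.976/5.98 ≈ 3.5077.
Remaining = 28.6 × (1/2)^3.5077 = 28.6 × 0.087918 ≈ 2.5145 μg/L.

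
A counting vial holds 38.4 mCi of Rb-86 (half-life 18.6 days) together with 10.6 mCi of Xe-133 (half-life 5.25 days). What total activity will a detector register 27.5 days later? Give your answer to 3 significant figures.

Rb-86: 38.4 × (1/2)^(27.5/18.6) = 38.4 × (1/2)^1.4785 ≈ 13.78 mCi.
Xe-133: 10.6 × (1/2)^(27.5/5.25) = 10.6 × (1/2)^5.2381 ≈ 0.28085 mCi.
Total = 13.78 + 0.28085 ≈ 14.061 mCi.

14.1 mCi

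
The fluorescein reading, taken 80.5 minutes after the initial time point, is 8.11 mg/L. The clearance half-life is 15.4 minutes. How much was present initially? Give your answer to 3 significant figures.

Number of half-lives elapsed: n = 80.5/15.4 ≈ 5.2273.
A₀ = A × 2^n = 8.11 × 2^5.2273 = 8.11 × 37.46 ≈ 303.8 mg/L.

304 mg/L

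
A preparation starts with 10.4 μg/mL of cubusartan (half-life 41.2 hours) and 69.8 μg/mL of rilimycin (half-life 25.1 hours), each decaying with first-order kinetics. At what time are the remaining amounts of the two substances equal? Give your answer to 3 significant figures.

176 hours

Set 10.4·(1/2)^(t/41.2) = 69.8·(1/2)^(t/25.1).
Taking log₂: log₂(10.4/69.8) = t·(1/41.2 − 1/25.1).
log₂(0.149) = -2.7466; 1/41.2 − 1/25.1 = -0.015569.
t = -2.7466 / -0.015569 ≈ 176.42 hours.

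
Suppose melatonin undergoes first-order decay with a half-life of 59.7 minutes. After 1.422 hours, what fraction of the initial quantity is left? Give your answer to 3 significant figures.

0.371

1.422 hours = 85.32 minutes.
n = 85.32/59.7 ≈ 1.4291 half-lives.
Fraction remaining = (1/2)^1.4291 ≈ 0.37135.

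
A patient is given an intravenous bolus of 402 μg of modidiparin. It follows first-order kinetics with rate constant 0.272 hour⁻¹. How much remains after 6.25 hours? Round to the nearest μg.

73 μg

t½ = ln 2 / λ = 0.69315 / 0.272 ≈ 2.5483 hours.
Number of half-lives: n = 6.25/2.5483 ≈ 2.4526.
Remaining = 402 × (1/2)^2.4526 = 402 × 0.18268 ≈ 73.439 μg.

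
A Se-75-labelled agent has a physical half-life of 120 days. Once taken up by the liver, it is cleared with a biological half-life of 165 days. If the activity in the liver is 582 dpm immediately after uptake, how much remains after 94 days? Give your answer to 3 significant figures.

228 dpm

1/t_eff = 1/t_phys + 1/t_biol = 1/120 + 1/165 = 0.014394 per day.
t_eff = 120 × 165 / (120 + 165) ≈ 69.474 days.
Remaining = 582 × (1/2)^(94/69.474) = 582 × (1/2)^1.353 ≈ 227.83 dpm.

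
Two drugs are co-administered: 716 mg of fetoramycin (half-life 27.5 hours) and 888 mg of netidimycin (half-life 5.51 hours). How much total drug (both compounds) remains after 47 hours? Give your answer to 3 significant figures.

fetoramycin: 716 × (1/2)^(47/27.5) = 716 × (1/2)^1.7091 ≈ 218.99 mg.
netidimycin: 888 × (1/2)^(47/5.51) = 888 × (1/2)^8.5299 ≈ 2.4024 mg.
Total = 218.99 + 2.4024 ≈ 221.39 mg.

221 mg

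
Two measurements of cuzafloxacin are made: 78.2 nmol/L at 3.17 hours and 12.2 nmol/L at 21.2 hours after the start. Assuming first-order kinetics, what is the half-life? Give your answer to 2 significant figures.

Over Δt = 21.2 − 3.17 = 18.03 hours, the level fell by a factor of 78.2/12.2 ≈ 6.4098.
n = log₂(6.4098) ≈ 2.6803 half-lives, so t½ = 18.03/2.6803 ≈ 6.7269 hours.

6.7 hours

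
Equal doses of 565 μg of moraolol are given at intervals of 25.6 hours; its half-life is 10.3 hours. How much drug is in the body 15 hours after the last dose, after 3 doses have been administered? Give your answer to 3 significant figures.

The 3 doses were given 66.2, 40.6, 15 hours ago.
Total = 565·(1/2)^(66.2/10.3) + 565·(1/2)^(40.6/10.3) + 565·(1/2)^(15/10.3)
      = 6.5656 + 36.768 + 205.9 ≈ 249.23 μg.

249 μg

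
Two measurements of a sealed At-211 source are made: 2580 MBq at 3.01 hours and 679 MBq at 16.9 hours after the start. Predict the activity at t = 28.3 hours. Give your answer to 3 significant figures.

Over Δt = 16.9 − 3.01 = 13.89 hours, the level fell by a factor of 2580/679 ≈ 3.7997.
n = log₂(3.7997) ≈ 1.9259 half-lives, so t½ = 13.89/1.9259 ≈ 7.2123 hours.
From t = 16.9 to t = 28.3: 679 × (1/2)^((28.3−16.9)/7.2123) ≈ 227.01 MBq.

227 MBq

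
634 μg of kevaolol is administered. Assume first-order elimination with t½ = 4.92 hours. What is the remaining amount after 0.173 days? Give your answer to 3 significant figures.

353 μg

Convert the elapsed time: 0.173 days = 4.152 hours.
Number of half-lives: n = 4.152/4.92 ≈ 0.8439.
Remaining = 634 × (1/2)^0.8439 = 634 × 0.55713 ≈ 353.22 μg.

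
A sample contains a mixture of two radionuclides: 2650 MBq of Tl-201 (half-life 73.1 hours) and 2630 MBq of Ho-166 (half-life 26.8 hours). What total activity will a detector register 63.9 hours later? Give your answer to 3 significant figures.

1950 MBq

Tl-201: 2650 × (1/2)^(63.9/73.1) = 2650 × (1/2)^0.87415 ≈ 1445.8 MBq.
Ho-166: 2630 × (1/2)^(63.9/26.8) = 2630 × (1/2)^2.3843 ≈ 503.73 MBq.
Total = 1445.8 + 503.73 ≈ 1949.5 MBq.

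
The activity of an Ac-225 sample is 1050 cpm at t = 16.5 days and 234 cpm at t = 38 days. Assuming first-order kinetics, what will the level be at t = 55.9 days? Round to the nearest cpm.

67 cpm

Over Δt = 38 − 16.5 = 21.5 days, the level fell by a factor of 1050/234 ≈ 4.4872.
n = log₂(4.4872) ≈ 2.1658 half-lives, so t½ = 21.5/2.1658 ≈ 9.927 days.
From t = 38 to t = 55.9: 234 × (1/2)^((55.9−38)/9.927) ≈ 67.052 cpm.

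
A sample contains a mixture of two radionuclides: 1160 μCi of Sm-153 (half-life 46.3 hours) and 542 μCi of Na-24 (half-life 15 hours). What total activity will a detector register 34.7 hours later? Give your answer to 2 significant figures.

800 μCi

Sm-153: 1160 × (1/2)^(34.7/46.3) = 1160 × (1/2)^0.74946 ≈ 690 μCi.
Na-24: 542 × (1/2)^(34.7/15) = 542 × (1/2)^2.3133 ≈ 109.05 μCi.
Total = 690 + 109.05 ≈ 799.05 μCi.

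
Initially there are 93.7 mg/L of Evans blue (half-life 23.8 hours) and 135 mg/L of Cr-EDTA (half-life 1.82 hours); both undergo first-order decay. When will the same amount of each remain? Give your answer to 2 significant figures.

Set 93.7·(1/2)^(t/23.8) = 135·(1/2)^(t/1.82).
Taking log₂: log₂(93.7/135) = t·(1/23.8 − 1/1.82).
log₂(0.69407) = -0.52684; 1/23.8 − 1/1.82 = -0.50743.
t = -0.52684 / -0.50743 ≈ 1.0382 hours.

1.0 hours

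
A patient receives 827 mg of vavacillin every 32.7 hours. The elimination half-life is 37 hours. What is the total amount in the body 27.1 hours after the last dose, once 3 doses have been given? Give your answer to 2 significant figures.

The 3 doses were given 92.5, 59.8, 27.1 hours ago.
Total = 827·(1/2)^(92.5/37) + 827·(1/2)^(59.8/37) + 827·(1/2)^(27.1/37)
      = 146.19 + 269.76 + 497.76 ≈ 913.71 mg.

910 mg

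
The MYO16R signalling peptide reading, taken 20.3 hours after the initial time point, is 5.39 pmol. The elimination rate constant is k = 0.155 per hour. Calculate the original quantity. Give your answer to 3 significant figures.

t½ = ln 2 / k = 0.69315 / 0.155 ≈ 4.4719 hours.
Number of half-lives elapsed: n = 20.3/4.4719 ≈ 4.5394.
A₀ = A × 2^n = 5.39 × 2^4.5394 = 5.39 × 23.255 ≈ 125.34 pmol.

125 pmol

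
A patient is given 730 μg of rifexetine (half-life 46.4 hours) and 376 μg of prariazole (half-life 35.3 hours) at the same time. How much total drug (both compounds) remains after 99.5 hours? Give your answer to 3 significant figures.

218 μg

rifexetine: 730 × (1/2)^(99.5/46.4) = 730 × (1/2)^2.1444 ≈ 165.12 μg.
prariazole: 376 × (1/2)^(99.5/35.3) = 376 × (1/2)^2.8187 ≈ 53.294 μg.
Total = 165.12 + 53.294 ≈ 218.41 μg.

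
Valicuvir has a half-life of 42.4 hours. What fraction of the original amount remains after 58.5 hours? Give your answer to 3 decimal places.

n = 58.5/42.4 ≈ 1.3797 half-lives.
Fraction remaining = (1/2)^1.3797 ≈ 0.38429.

0.384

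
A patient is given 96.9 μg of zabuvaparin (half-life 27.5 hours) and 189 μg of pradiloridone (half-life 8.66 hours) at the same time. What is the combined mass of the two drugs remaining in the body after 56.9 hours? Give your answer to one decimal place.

25.1 μg

zabuvaparin: 96.9 × (1/2)^(56.9/27.5) = 96.9 × (1/2)^2.0691 ≈ 23.092 μg.
pradiloridone: 189 × (1/2)^(56.9/8.66) = 189 × (1/2)^6.5704 ≈ 1.9887 μg.
Total = 23.092 + 1.9887 ≈ 25.081 μg.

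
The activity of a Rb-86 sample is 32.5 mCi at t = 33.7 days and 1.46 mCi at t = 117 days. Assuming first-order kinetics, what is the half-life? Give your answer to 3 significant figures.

18.6 days

Over Δt = 117 − 33.7 = 83.3 days, the level fell by a factor of 32.5/1.46 ≈ 22.26.
n = log₂(22.26) ≈ 4.4764 half-lives, so t½ = 83.3/4.4764 ≈ 18.609 days.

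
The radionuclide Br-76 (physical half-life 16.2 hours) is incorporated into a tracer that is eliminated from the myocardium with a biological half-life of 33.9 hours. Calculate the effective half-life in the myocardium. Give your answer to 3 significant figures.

1/t_eff = 1/t_phys + 1/t_biol = 1/16.2 + 1/33.9 = 0.091227 per hour.
t_eff = 16.2 × 33.9 / (16.2 + 33.9) ≈ 10.962 hours.

11.0 hours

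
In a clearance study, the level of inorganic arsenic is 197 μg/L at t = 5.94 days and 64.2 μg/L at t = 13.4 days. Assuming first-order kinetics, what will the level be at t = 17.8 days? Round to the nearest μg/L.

Over Δt = 13.4 − 5.94 = 7.46 days, the level fell by a factor of 197/64.2 ≈ 3.0685.
n = log₂(3.0685) ≈ 1.6176 half-lives, so t½ = 7.46/1.6176 ≈ 4.6119 days.
From t = 13.4 to t = 17.8: 64.2 × (1/2)^((17.8−13.4)/4.6119) ≈ 33.139 μg/L.

33 μg/L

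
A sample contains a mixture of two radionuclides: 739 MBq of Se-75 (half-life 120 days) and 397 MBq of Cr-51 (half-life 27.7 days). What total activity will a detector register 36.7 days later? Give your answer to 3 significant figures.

Se-75: 739 × (1/2)^(36.7/120) = 739 × (1/2)^0.30583 ≈ 597.83 MBq.
Cr-51: 397 × (1/2)^(36.7/27.7) = 397 × (1/2)^1.3249 ≈ 158.47 MBq.
Total = 597.83 + 158.47 ≈ 756.3 MBq.

756 MBq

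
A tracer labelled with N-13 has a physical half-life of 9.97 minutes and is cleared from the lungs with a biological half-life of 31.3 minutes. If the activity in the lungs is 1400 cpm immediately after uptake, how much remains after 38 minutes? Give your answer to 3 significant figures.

1/t_eff = 1/t_phys + 1/t_biol = 1/9.97 + 1/31.3 = 0.13225 per minute.
t_eff = 9.97 × 31.3 / (9.97 + 31.3) ≈ 7.5614 minutes.
Remaining = 1400 × (1/2)^(38/7.5614) = 1400 × (1/2)^5.0255 ≈ 42.984 cpm.

43.0 cpm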